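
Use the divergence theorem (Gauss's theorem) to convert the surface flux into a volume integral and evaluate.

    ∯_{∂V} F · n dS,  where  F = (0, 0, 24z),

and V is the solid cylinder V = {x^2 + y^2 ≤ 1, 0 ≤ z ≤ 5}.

By the divergence theorem,

    ∯_{∂V} F · n dS = ∭_V (∇ · F) dV.

Compute the divergence:
    ∇ · F = ∂F_x/∂x + ∂F_y/∂y + ∂F_z/∂z = 0 + 0 + 24 = 24.

In cylindrical coordinates, x = r cos(θ), y = r sin(θ), z = z, dV = r dr dθ dz, with 0 ≤ r ≤ 1, 0 ≤ θ ≤ 2π, 0 ≤ z ≤ 5.

The integrand, after substitution and multiplying by the volume element, becomes (24) · r, so

    ∭_V (∇·F) dV = ∫_0^{2π} ∫_0^{1} ∫_0^{5} (24) · r dz dr dθ.

Inner (z from 0 to 5): 120r.
Middle (r from 0 to 1): 60.
Outer (θ from 0 to 2π): 120π.

Therefore ∯_{∂V} F · n dS = 120π.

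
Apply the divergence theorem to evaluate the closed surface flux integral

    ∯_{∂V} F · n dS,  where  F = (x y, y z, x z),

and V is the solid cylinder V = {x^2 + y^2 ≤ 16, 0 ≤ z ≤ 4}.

By the divergence theorem,

    ∯_{∂V} F · n dS = ∭_V (∇ · F) dV.

Compute the divergence:
    ∇ · F = ∂F_x/∂x + ∂F_y/∂y + ∂F_z/∂z = y + z + x = x + y + z.

In cylindrical coordinates, x = r cos(θ), y = r sin(θ), z = z, dV = r dr dθ dz, with 0 ≤ r ≤ 4, 0 ≤ θ ≤ 2π, 0 ≤ z ≤ 4.

The integrand, after substitution and multiplying by the volume element, becomes (sqrt(2)r sin(θ + π/4) + z) · r, so

    ∭_V (∇·F) dV = ∫_0^{2π} ∫_0^{4} ∫_0^{4} (sqrt(2)r sin(θ + π/4) + z) · r dz dr dθ.

Inner (z from 0 to 4): 4r (sqrt(2)r sin(θ + π/4) + 2).
Middle (r from 0 to 4): 256sqrt(2)sin(θ + π/4)/3 + 64.
Outer (θ from 0 to 2π): 128π.

Therefore ∯_{∂V} F · n dS = 128π.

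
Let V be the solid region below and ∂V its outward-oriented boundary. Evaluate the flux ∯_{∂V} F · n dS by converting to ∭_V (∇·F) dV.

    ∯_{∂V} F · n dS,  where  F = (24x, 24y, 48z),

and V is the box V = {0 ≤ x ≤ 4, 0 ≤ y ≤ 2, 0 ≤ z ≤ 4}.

By the divergence theorem,

    ∯_{∂V} F · n dS = ∭_V (∇ · F) dV.

Compute the divergence:
    ∇ · F = ∂F_x/∂x + ∂F_y/∂y + ∂F_z/∂z = 24 + 24 + 48 = 96.

V is a rectangular box, so dV = dx dy dz with 0 ≤ x ≤ 4, 0 ≤ y ≤ 2, 0 ≤ z ≤ 4.

Integrate (96) over V as an iterated integral:

    ∭_V (∇·F) dV = ∫_0^{4} ∫_0^{2} ∫_0^{4} (96) dz dy dx.

Inner (z from 0 to 4): 384.
Middle (y from 0 to 2): 768.
Outer (x from 0 to 4): 3072.

Therefore ∯_{∂V} F · n dS = 3072.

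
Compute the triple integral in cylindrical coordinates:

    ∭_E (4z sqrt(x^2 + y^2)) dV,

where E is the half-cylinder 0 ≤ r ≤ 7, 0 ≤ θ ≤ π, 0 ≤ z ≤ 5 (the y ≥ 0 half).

In cylindrical coordinates, x = r cos(θ), y = r sin(θ), z = z, and dV = r dr dθ dz.

The integrand becomes 4r z, so

    ∭_E (4z sqrt(x^2 + y^2)) dV = ∫_{0}^{π} ∫_{0}^{7} ∫_{0}^{5} (4r z) · r dz dr dθ.

Inner (z): 50r^2.
Middle (r from 0 to 7): 17150/3.
Outer (θ): 17150π/3.

Therefore the triple integral equals 17150π/3.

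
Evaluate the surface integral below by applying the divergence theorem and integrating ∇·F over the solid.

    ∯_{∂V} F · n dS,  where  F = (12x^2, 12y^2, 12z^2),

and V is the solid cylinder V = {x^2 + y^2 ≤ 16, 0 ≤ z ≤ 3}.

By the divergence theorem,

    ∯_{∂V} F · n dS = ∭_V (∇ · F) dV.

Compute the divergence:
    ∇ · F = ∂F_x/∂x + ∂F_y/∂y + ∂F_z/∂z = 24x + 24y + 24z.

In cylindrical coordinates, x = r cos(θ), y = r sin(θ), z = z, dV = r dr dθ dz, with 0 ≤ r ≤ 4, 0 ≤ θ ≤ 2π, 0 ≤ z ≤ 3.

The integrand, after substitution and multiplying by the volume element, becomes (24sqrt(2)r sin(θ + π/4) + 24z) · r, so

    ∭_V (∇·F) dV = ∫_0^{2π} ∫_0^{4} ∫_0^{3} (24sqrt(2)r sin(θ + π/4) + 24z) · r dz dr dθ.

Inner (z from 0 to 3): 36r (2sqrt(2)r sin(θ + π/4) + 3).
Middle (r from 0 to 4): 1536sqrt(2)sin(θ + π/4) + 864.
Outer (θ from 0 to 2π): 1728π.

Therefore ∯_{∂V} F · n dS = 1728π.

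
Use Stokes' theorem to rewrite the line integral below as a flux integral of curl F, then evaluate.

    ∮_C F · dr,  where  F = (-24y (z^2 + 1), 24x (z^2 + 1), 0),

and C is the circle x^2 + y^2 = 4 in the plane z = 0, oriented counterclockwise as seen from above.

Let S be the flat disk x^2 + y^2 ≤ 4 in the plane z = 0, with upward unit normal n̂ = ẑ. By Stokes' theorem,

    ∮_C F · dr = ∬_S (∇ × F) · n̂ dS = ∬_D (curl F)_z dA,

where D is the disk x^2 + y^2 ≤ 4.

Compute the curl of F = (-24y (z^2 + 1), 24x (z^2 + 1), 0):
    (∇ × F)_x = ∂F_z/∂y - ∂F_y/∂z = -48x z,
    (∇ × F)_y = ∂F_x/∂z - ∂F_z/∂x = -48y z,
    (∇ × F)_z = ∂F_y/∂x - ∂F_x/∂y = 48z^2 + 48.

On z = 0, (curl F)_z = 48.

Convert to polar (x = r cos θ, y = r sin θ, dA = r dr dθ); the integrand becomes 48, so

    ∬_D (curl F)_z dA = ∫_0^{2π} ∫_0^{2} (48) · r dr dθ.

Inner (r from 0 to 2): 96.
Outer (θ from 0 to 2π): 192π.

Therefore ∮_C F · dr = 192π.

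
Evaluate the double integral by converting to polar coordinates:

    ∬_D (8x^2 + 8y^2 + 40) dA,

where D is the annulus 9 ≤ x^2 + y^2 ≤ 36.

The region D is 3 ≤ r ≤ 6, 0 ≤ θ ≤ 2π in polar coordinates, where x = r cos(θ), y = r sin(θ), and dA = r dr dθ.

Under the substitution, the integrand becomes 8r^2 + 40, so

    ∬_D (8x^2 + 8y^2 + 40) dA = ∫_{0}^{2π} ∫_{3}^{6} (8r^2 + 40) · r dr dθ.

Inner integral (in r): ∫_{3}^{6} (8r^2 + 40) · r dr = 2970.

Outer integral (in θ): ∫_{0}^{2π} (2970) dθ = 5940π.

Therefore ∬_D (8x^2 + 8y^2 + 40) dA = 5940π.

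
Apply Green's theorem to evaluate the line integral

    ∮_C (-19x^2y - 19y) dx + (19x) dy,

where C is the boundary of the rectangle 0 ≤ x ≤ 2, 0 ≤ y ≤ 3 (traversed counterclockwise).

Green's theorem converts the closed line integral into a double integral over the enclosed region D:

    ∮_C P dx + Q dy = ∬_D (∂Q/∂x - ∂P/∂y) dA.

Here P = -19x^2y - 19y, Q = 19x, so

    ∂Q/∂x = 19,    ∂P/∂y = -19x^2 - 19,
    ∂Q/∂x - ∂P/∂y = 19x^2 + 38.

D is the region 0 ≤ x ≤ 2, 0 ≤ y ≤ 3. Evaluating the double integral:

    ∬_D (19x^2 + 38) dA = ∫_0^{2} ∫_0^{3} (19x^2 + 38) dy dx.

Inner (y from 0 to 3): 57x^2 + 114.
Outer (x from 0 to 2): 380.

Therefore ∮_C P dx + Q dy = 380.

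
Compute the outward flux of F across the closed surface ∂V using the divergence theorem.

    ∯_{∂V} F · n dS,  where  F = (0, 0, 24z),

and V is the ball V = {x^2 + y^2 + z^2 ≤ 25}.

By the divergence theorem,

    ∯_{∂V} F · n dS = ∭_V (∇ · F) dV.

Compute the divergence:
    ∇ · F = ∂F_x/∂x + ∂F_y/∂y + ∂F_z/∂z = 0 + 0 + 24 = 24.

In spherical coordinates, x = ρ sin(φ) cos(θ), y = ρ sin(φ) sin(θ), z = ρ cos(φ), dV = ρ^2 sin(φ) dρ dφ dθ, with 0 ≤ ρ ≤ 5, 0 ≤ φ ≤ π, 0 ≤ θ ≤ 2π.

The integrand, after substitution and multiplying by the volume element, becomes (24) · ρ^2 sin(φ), so

    ∭_V (∇·F) dV = ∫_0^{2π} ∫_0^{π} ∫_0^{5} (24) · ρ^2 sin(φ) dρ dφ dθ.

Inner (ρ from 0 to 5): 1000sin(φ).
Middle (φ from 0 to π): 2000.
Outer (θ from 0 to 2π): 4000π.

Therefore ∯_{∂V} F · n dS = 4000π.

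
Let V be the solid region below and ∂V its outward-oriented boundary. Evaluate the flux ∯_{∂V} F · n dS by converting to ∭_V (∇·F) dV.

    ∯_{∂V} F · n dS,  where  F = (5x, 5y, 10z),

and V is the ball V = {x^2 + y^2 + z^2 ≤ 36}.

By the divergence theorem,

    ∯_{∂V} F · n dS = ∭_V (∇ · F) dV.

Compute the divergence:
    ∇ · F = ∂F_x/∂x + ∂F_y/∂y + ∂F_z/∂z = 5 + 5 + 10 = 20.

In spherical coordinates, x = ρ sin(φ) cos(θ), y = ρ sin(φ) sin(θ), z = ρ cos(φ), dV = ρ^2 sin(φ) dρ dφ dθ, with 0 ≤ ρ ≤ 6, 0 ≤ φ ≤ π, 0 ≤ θ ≤ 2π.

The integrand, after substitution and multiplying by the volume element, becomes (20) · ρ^2 sin(φ), so

    ∭_V (∇·F) dV = ∫_0^{2π} ∫_0^{π} ∫_0^{6} (20) · ρ^2 sin(φ) dρ dφ dθ.

Inner (ρ from 0 to 6): 1440sin(φ).
Middle (φ from 0 to π): 2880.
Outer (θ from 0 to 2π): 5760π.

Therefore ∯_{∂V} F · n dS = 5760π.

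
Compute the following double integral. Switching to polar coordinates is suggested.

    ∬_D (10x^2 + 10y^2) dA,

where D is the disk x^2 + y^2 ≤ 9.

The region D is 0 ≤ r ≤ 3, 0 ≤ θ ≤ 2π in polar coordinates, where x = r cos(θ), y = r sin(θ), and dA = r dr dθ.

Under the substitution, the integrand becomes 10r^2, so

    ∬_D (10x^2 + 10y^2) dA = ∫_{0}^{2π} ∫_{0}^{3} (10r^2) · r dr dθ.

Inner integral (in r): ∫_{0}^{3} (10r^2) · r dr = 405/2.

Outer integral (in θ): ∫_{0}^{2π} (405/2) dθ = 405π.

Therefore ∬_D (10x^2 + 10y^2) dA = 405π.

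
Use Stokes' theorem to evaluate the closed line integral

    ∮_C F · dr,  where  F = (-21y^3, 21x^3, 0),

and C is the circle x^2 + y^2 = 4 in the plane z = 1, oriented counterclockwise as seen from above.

Let S be the flat disk x^2 + y^2 ≤ 4 in the plane z = 1, with upward unit normal n̂ = ẑ. By Stokes' theorem,

    ∮_C F · dr = ∬_S (∇ × F) · n̂ dS = ∬_D (curl F)_z dA,

where D is the disk x^2 + y^2 ≤ 4.

Compute the curl of F = (-21y^3, 21x^3, 0):
    (∇ × F)_x = ∂F_z/∂y - ∂F_y/∂z = 0,
    (∇ × F)_y = ∂F_x/∂z - ∂F_z/∂x = 0,
    (∇ × F)_z = ∂F_y/∂x - ∂F_x/∂y = 63x^2 + 63y^2.

On z = 1, (curl F)_z = 63x^2 + 63y^2.

Convert to polar (x = r cos θ, y = r sin θ, dA = r dr dθ); the integrand becomes 63r^2, so

    ∬_D (curl F)_z dA = ∫_0^{2π} ∫_0^{2} (63r^2) · r dr dθ.

Inner (r from 0 to 2): 252.
Outer (θ from 0 to 2π): 504π.

Therefore ∮_C F · dr = 504π.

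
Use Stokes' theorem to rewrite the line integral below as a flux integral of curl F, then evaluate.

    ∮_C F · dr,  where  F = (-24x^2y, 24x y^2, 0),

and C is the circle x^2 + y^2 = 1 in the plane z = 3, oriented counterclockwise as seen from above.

Let S be the flat disk x^2 + y^2 ≤ 1 in the plane z = 3, with upward unit normal n̂ = ẑ. By Stokes' theorem,

    ∮_C F · dr = ∬_S (∇ × F) · n̂ dS = ∬_D (curl F)_z dA,

where D is the disk x^2 + y^2 ≤ 1.

Compute the curl of F = (-24x^2y, 24x y^2, 0):
    (∇ × F)_x = ∂F_z/∂y - ∂F_y/∂z = 0,
    (∇ × F)_y = ∂F_x/∂z - ∂F_z/∂x = 0,
    (∇ × F)_z = ∂F_y/∂x - ∂F_x/∂y = 24x^2 + 24y^2.

On z = 3, (curl F)_z = 24x^2 + 24y^2.

Convert to polar (x = r cos θ, y = r sin θ, dA = r dr dθ); the integrand becomes 24r^2, so

    ∬_D (curl F)_z dA = ∫_0^{2π} ∫_0^{1} (24r^2) · r dr dθ.

Inner (r from 0 to 1): 6.
Outer (θ from 0 to 2π): 12π.

Therefore ∮_C F · dr = 12π.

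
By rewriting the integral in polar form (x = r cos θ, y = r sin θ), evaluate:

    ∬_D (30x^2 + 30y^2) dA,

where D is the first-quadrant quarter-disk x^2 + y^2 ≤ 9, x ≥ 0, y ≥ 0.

The region D is 0 ≤ r ≤ 3, 0 ≤ θ ≤ π/2 in polar coordinates, where x = r cos(θ), y = r sin(θ), and dA = r dr dθ.

Under the substitution, the integrand becomes 30r^2, so

    ∬_D (30x^2 + 30y^2) dA = ∫_{0}^{π/2} ∫_{0}^{3} (30r^2) · r dr dθ.

Inner integral (in r): ∫_{0}^{3} (30r^2) · r dr = 1215/2.

Outer integral (in θ): ∫_{0}^{π/2} (1215/2) dθ = 1215π/4.

Therefore ∬_D (30x^2 + 30y^2) dA = 1215π/4.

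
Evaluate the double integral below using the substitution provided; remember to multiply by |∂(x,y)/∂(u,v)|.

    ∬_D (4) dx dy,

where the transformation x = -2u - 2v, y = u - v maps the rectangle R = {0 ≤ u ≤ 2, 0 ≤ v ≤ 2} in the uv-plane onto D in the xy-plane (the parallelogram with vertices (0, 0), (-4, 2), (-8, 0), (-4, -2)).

Compute the Jacobian determinant of (x, y) with respect to (u, v):

    ∂(x,y)/∂(u,v) = | -2  -2 | = (-2)(-1) - (-2)(1) = 4.
                   | 1  -1 |

Its absolute value is |J| = 4 (the area scaling factor).

Substituting x = -2u - 2v, y = u - v into the integrand,

    4 → 4,

so the integral becomes

    ∬_R (4) · |J| du dv = ∫_0^2 ∫_0^2 (16) dv du.

Inner (v): 32.
Outer (u): 64.

Therefore ∬_D (4) dx dy = 64.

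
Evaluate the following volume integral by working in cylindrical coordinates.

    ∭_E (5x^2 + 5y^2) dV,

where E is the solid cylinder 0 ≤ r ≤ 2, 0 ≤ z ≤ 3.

In cylindrical coordinates, x = r cos(θ), y = r sin(θ), z = z, and dV = r dr dθ dz.

The integrand becomes 5r^2, so

    ∭_E (5x^2 + 5y^2) dV = ∫_{0}^{2π} ∫_{0}^{2} ∫_{0}^{3} (5r^2) · r dz dr dθ.

Inner (z): 15r^3.
Middle (r from 0 to 2): 60.
Outer (θ): 120π.

Therefore the triple integral equals 120π.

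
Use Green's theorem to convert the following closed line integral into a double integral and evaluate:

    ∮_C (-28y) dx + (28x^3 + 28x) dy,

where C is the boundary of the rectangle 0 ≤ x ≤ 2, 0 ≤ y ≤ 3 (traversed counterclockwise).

Green's theorem converts the closed line integral into a double integral over the enclosed region D:

    ∮_C P dx + Q dy = ∬_D (∂Q/∂x - ∂P/∂y) dA.

Here P = -28y, Q = 28x^3 + 28x, so

    ∂Q/∂x = 84x^2 + 28,    ∂P/∂y = -28,
    ∂Q/∂x - ∂P/∂y = 84x^2 + 56.

D is the region 0 ≤ x ≤ 2, 0 ≤ y ≤ 3. Evaluating the double integral:

    ∬_D (84x^2 + 56) dA = ∫_0^{2} ∫_0^{3} (84x^2 + 56) dy dx.

Inner (y from 0 to 3): 252x^2 + 168.
Outer (x from 0 to 2): 1008.

Therefore ∮_C P dx + Q dy = 1008.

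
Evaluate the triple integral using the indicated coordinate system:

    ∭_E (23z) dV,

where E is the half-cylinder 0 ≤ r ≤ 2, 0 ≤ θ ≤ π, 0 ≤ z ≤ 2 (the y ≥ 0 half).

In cylindrical coordinates, x = r cos(θ), y = r sin(θ), z = z, and dV = r dr dθ dz.

The integrand becomes 23z, so

    ∭_E (23z) dV = ∫_{0}^{π} ∫_{0}^{2} ∫_{0}^{2} (23z) · r dz dr dθ.

Inner (z): 46r.
Middle (r from 0 to 2): 92.
Outer (θ): 92π.

Therefore the triple integral equals 92π.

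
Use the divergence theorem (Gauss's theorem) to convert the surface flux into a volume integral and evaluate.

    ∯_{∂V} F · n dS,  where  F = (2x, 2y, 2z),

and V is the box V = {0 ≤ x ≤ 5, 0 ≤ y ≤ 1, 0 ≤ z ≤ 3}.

By the divergence theorem,

    ∯_{∂V} F · n dS = ∭_V (∇ · F) dV.

Compute the divergence:
    ∇ · F = ∂F_x/∂x + ∂F_y/∂y + ∂F_z/∂z = 2 + 2 + 2 = 6.

V is a rectangular box, so dV = dx dy dz with 0 ≤ x ≤ 5, 0 ≤ y ≤ 1, 0 ≤ z ≤ 3.

Integrate (6) over V as an iterated integral:

    ∭_V (∇·F) dV = ∫_0^{5} ∫_0^{1} ∫_0^{3} (6) dz dy dx.

Inner (z from 0 to 3): 18.
Middle (y from 0 to 1): 18.
Outer (x from 0 to 5): 90.

Therefore ∯_{∂V} F · n dS = 90.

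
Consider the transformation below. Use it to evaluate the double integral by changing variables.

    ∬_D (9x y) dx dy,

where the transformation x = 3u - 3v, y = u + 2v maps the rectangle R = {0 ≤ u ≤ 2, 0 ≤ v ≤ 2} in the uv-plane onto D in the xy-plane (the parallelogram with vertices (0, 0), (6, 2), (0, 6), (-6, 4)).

Compute the Jacobian determinant of (x, y) with respect to (u, v):

    ∂(x,y)/∂(u,v) = | 3  -3 | = (3)(2) - (-3)(1) = 9.
                   | 1  2 |

Its absolute value is |J| = 9 (the area scaling factor).

Substituting x = 3u - 3v, y = u + 2v into the integrand,

    9x y → 27u^2 + 27u v - 54v^2,

so the integral becomes

    ∬_R (27u^2 + 27u v - 54v^2) · |J| du dv = ∫_0^2 ∫_0^2 (243u^2 + 243u v - 486v^2) dv du.

Inner (v): 486u^2 + 486u - 1296.
Outer (u): -324.

Therefore ∬_D (9x y) dx dy = -324.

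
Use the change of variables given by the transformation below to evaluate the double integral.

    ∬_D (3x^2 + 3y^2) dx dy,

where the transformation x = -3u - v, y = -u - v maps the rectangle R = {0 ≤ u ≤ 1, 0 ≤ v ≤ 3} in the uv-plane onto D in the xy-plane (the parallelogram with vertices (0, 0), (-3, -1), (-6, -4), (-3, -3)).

Compute the Jacobian determinant of (x, y) with respect to (u, v):

    ∂(x,y)/∂(u,v) = | -3  -1 | = (-3)(-1) - (-1)(-1) = 2.
                   | -1  -1 |

Its absolute value is |J| = 2 (the area scaling factor).

Substituting x = -3u - v, y = -u - v into the integrand,

    3x^2 + 3y^2 → 30u^2 + 24u v + 6v^2,

so the integral becomes

    ∬_R (30u^2 + 24u v + 6v^2) · |J| du dv = ∫_0^1 ∫_0^3 (60u^2 + 48u v + 12v^2) dv du.

Inner (v): 180u^2 + 216u + 108.
Outer (u): 276.

Therefore ∬_D (3x^2 + 3y^2) dx dy = 276.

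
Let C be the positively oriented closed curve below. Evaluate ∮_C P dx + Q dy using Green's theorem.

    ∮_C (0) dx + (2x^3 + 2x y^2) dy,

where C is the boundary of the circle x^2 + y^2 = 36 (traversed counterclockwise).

Green's theorem converts the closed line integral into a double integral over the enclosed region D:

    ∮_C P dx + Q dy = ∬_D (∂Q/∂x - ∂P/∂y) dA.

Here P = 0, Q = 2x^3 + 2x y^2, so

    ∂Q/∂x = 6x^2 + 2y^2,    ∂P/∂y = 0,
    ∂Q/∂x - ∂P/∂y = 6x^2 + 2y^2.

D is the region x^2 + y^2 ≤ 36. Evaluating the double integral:

In polar coordinates (x = r cos θ, y = r sin θ, dA = r dr dθ) the integrand becomes 2r^2(cos(2θ) + 2), so

    ∬_D (6x^2 + 2y^2) dA = ∫_0^{2π} ∫_0^{6} (2r^2(cos(2θ) + 2)) · r dr dθ.

Inner (r from 0 to 6): 648cos(2θ) + 1296.
Outer (θ from 0 to 2π): 2592π.

Therefore ∮_C P dx + Q dy = 2592π.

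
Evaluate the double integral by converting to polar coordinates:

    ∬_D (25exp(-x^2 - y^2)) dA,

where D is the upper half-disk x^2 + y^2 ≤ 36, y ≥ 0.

The region D is 0 ≤ r ≤ 6, 0 ≤ θ ≤ π in polar coordinates, where x = r cos(θ), y = r sin(θ), and dA = r dr dθ.

Under the substitution, the integrand becomes 25exp(-r^2), so

    ∬_D (25exp(-x^2 - y^2)) dA = ∫_{0}^{π} ∫_{0}^{6} (25exp(-r^2)) · r dr dθ.

Inner integral (in r): ∫_{0}^{6} (25exp(-r^2)) · r dr = 25/2 - 25exp(-36)/2.

Outer integral (in θ): ∫_{0}^{π} (25/2 - 25exp(-36)/2) dθ = -25π (1 - exp(36))exp(-36)/2.

Therefore ∬_D (25exp(-x^2 - y^2)) dA = -25π (1 - exp(36))exp(-36)/2.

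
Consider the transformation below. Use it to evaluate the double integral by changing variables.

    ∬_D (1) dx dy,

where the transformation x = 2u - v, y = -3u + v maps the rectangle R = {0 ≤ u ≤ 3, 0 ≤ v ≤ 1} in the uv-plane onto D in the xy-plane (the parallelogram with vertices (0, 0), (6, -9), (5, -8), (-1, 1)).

Compute the Jacobian determinant of (x, y) with respect to (u, v):

    ∂(x,y)/∂(u,v) = | 2  -1 | = (2)(1) - (-1)(-3) = -1.
                   | -3  1 |

Its absolute value is |J| = 1 (the area scaling factor).

Substituting x = 2u - v, y = -3u + v into the integrand,

    1 → 1,

so the integral becomes

    ∬_R (1) · |J| du dv = ∫_0^3 ∫_0^1 (1) dv du.

Inner (v): 1.
Outer (u): 3.

Therefore ∬_D (1) dx dy = 3.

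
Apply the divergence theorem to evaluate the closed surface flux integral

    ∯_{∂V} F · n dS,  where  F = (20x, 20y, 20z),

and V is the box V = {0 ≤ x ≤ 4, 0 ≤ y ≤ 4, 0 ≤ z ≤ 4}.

By the divergence theorem,

    ∯_{∂V} F · n dS = ∭_V (∇ · F) dV.

Compute the divergence:
    ∇ · F = ∂F_x/∂x + ∂F_y/∂y + ∂F_z/∂z = 20 + 20 + 20 = 60.

V is a rectangular box, so dV = dx dy dz with 0 ≤ x ≤ 4, 0 ≤ y ≤ 4, 0 ≤ z ≤ 4.

Integrate (60) over V as an iterated integral:

    ∭_V (∇·F) dV = ∫_0^{4} ∫_0^{4} ∫_0^{4} (60) dz dy dx.

Inner (z from 0 to 4): 240.
Middle (y from 0 to 4): 960.
Outer (x from 0 to 4): 3840.

Therefore ∯_{∂V} F · n dS = 3840.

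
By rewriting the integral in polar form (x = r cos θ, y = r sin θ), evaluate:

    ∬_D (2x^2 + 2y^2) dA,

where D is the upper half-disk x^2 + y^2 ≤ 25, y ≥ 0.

The region D is 0 ≤ r ≤ 5, 0 ≤ θ ≤ π in polar coordinates, where x = r cos(θ), y = r sin(θ), and dA = r dr dθ.

Under the substitution, the integrand becomes 2r^2, so

    ∬_D (2x^2 + 2y^2) dA = ∫_{0}^{π} ∫_{0}^{5} (2r^2) · r dr dθ.

Inner integral (in r): ∫_{0}^{5} (2r^2) · r dr = 625/2.

Outer integral (in θ): ∫_{0}^{π} (625/2) dθ = 625π/2.

Therefore ∬_D (2x^2 + 2y^2) dA = 625π/2.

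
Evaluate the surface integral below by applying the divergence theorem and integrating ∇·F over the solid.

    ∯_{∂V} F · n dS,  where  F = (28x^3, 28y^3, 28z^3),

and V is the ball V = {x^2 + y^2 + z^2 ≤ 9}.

By the divergence theorem,

    ∯_{∂V} F · n dS = ∭_V (∇ · F) dV.

Compute the divergence:
    ∇ · F = ∂F_x/∂x + ∂F_y/∂y + ∂F_z/∂z = 84x^2 + 84y^2 + 84z^2.

In spherical coordinates, x = ρ sin(φ) cos(θ), y = ρ sin(φ) sin(θ), z = ρ cos(φ), dV = ρ^2 sin(φ) dρ dφ dθ, with 0 ≤ ρ ≤ 3, 0 ≤ φ ≤ π, 0 ≤ θ ≤ 2π.

The integrand, after substitution and multiplying by the volume element, becomes (84ρ^2) · ρ^2 sin(φ), so

    ∭_V (∇·F) dV = ∫_0^{2π} ∫_0^{π} ∫_0^{3} (84ρ^2) · ρ^2 sin(φ) dρ dφ dθ.

Inner (ρ from 0 to 3): 20412sin(φ)/5.
Middle (φ from 0 to π): 40824/5.
Outer (θ from 0 to 2π): 81648π/5.

Therefore ∯_{∂V} F · n dS = 81648π/5.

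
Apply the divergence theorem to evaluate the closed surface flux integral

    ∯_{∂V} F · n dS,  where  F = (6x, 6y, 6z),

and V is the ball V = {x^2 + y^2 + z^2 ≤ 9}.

By the divergence theorem,

    ∯_{∂V} F · n dS = ∭_V (∇ · F) dV.

Compute the divergence:
    ∇ · F = ∂F_x/∂x + ∂F_y/∂y + ∂F_z/∂z = 6 + 6 + 6 = 18.

In spherical coordinates, x = ρ sin(φ) cos(θ), y = ρ sin(φ) sin(θ), z = ρ cos(φ), dV = ρ^2 sin(φ) dρ dφ dθ, with 0 ≤ ρ ≤ 3, 0 ≤ φ ≤ π, 0 ≤ θ ≤ 2π.

The integrand, after substitution and multiplying by the volume element, becomes (18) · ρ^2 sin(φ), so

    ∭_V (∇·F) dV = ∫_0^{2π} ∫_0^{π} ∫_0^{3} (18) · ρ^2 sin(φ) dρ dφ dθ.

Inner (ρ from 0 to 3): 162sin(φ).
Middle (φ from 0 to π): 324.
Outer (θ from 0 to 2π): 648π.

Therefore ∯_{∂V} F · n dS = 648π.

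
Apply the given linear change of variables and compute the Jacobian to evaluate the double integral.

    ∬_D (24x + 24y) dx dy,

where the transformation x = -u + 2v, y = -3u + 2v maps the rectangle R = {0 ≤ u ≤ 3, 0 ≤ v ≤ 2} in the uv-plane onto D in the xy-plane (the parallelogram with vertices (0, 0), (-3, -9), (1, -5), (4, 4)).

Compute the Jacobian determinant of (x, y) with respect to (u, v):

    ∂(x,y)/∂(u,v) = | -1  2 | = (-1)(2) - (2)(-3) = 4.
                   | -3  2 |

Its absolute value is |J| = 4 (the area scaling factor).

Substituting x = -u + 2v, y = -3u + 2v into the integrand,

    24x + 24y → -96u + 96v,

so the integral becomes

    ∬_R (-96u + 96v) · |J| du dv = ∫_0^3 ∫_0^2 (-384u + 384v) dv du.

Inner (v): 768 - 768u.
Outer (u): -1152.

Therefore ∬_D (24x + 24y) dx dy = -1152.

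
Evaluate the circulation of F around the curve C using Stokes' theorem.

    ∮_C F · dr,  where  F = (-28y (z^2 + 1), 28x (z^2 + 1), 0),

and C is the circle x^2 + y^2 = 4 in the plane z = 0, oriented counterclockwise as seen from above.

Let S be the flat disk x^2 + y^2 ≤ 4 in the plane z = 0, with upward unit normal n̂ = ẑ. By Stokes' theorem,

    ∮_C F · dr = ∬_S (∇ × F) · n̂ dS = ∬_D (curl F)_z dA,

where D is the disk x^2 + y^2 ≤ 4.

Compute the curl of F = (-28y (z^2 + 1), 28x (z^2 + 1), 0):
    (∇ × F)_x = ∂F_z/∂y - ∂F_y/∂z = -56x z,
    (∇ × F)_y = ∂F_x/∂z - ∂F_z/∂x = -56y z,
    (∇ × F)_z = ∂F_y/∂x - ∂F_x/∂y = 56z^2 + 56.

On z = 0, (curl F)_z = 56.

Convert to polar (x = r cos θ, y = r sin θ, dA = r dr dθ); the integrand becomes 56, so

    ∬_D (curl F)_z dA = ∫_0^{2π} ∫_0^{2} (56) · r dr dθ.

Inner (r from 0 to 2): 112.
Outer (θ from 0 to 2π): 224π.

Therefore ∮_C F · dr = 224π.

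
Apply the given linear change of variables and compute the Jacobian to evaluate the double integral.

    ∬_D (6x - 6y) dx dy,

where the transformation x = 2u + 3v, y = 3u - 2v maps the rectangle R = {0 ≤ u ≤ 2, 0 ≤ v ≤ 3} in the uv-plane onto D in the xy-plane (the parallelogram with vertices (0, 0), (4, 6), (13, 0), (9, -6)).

Compute the Jacobian determinant of (x, y) with respect to (u, v):

    ∂(x,y)/∂(u,v) = | 2  3 | = (2)(-2) - (3)(3) = -13.
                   | 3  -2 |

Its absolute value is |J| = 13 (the area scaling factor).

Substituting x = 2u + 3v, y = 3u - 2v into the integrand,

    6x - 6y → -6u + 30v,

so the integral becomes

    ∬_R (-6u + 30v) · |J| du dv = ∫_0^2 ∫_0^3 (-78u + 390v) dv du.

Inner (v): 1755 - 234u.
Outer (u): 3042.

Therefore ∬_D (6x - 6y) dx dy = 3042.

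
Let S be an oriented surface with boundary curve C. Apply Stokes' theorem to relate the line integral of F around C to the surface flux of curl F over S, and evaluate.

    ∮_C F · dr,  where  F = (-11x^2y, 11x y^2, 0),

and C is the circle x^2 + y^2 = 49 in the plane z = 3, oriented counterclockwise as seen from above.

Let S be the flat disk x^2 + y^2 ≤ 49 in the plane z = 3, with upward unit normal n̂ = ẑ. By Stokes' theorem,

    ∮_C F · dr = ∬_S (∇ × F) · n̂ dS = ∬_D (curl F)_z dA,

where D is the disk x^2 + y^2 ≤ 49.

Compute the curl of F = (-11x^2y, 11x y^2, 0):
    (∇ × F)_x = ∂F_z/∂y - ∂F_y/∂z = 0,
    (∇ × F)_y = ∂F_x/∂z - ∂F_z/∂x = 0,
    (∇ × F)_z = ∂F_y/∂x - ∂F_x/∂y = 11x^2 + 11y^2.

On z = 3, (curl F)_z = 11x^2 + 11y^2.

Convert to polar (x = r cos θ, y = r sin θ, dA = r dr dθ); the integrand becomes 11r^2, so

    ∬_D (curl F)_z dA = ∫_0^{2π} ∫_0^{7} (11r^2) · r dr dθ.

Inner (r from 0 to 7): 26411/4.
Outer (θ from 0 to 2π): 26411π/2.

Therefore ∮_C F · dr = 26411π/2.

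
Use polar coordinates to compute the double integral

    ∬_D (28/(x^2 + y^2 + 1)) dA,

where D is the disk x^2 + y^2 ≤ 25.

The region D is 0 ≤ r ≤ 5, 0 ≤ θ ≤ 2π in polar coordinates, where x = r cos(θ), y = r sin(θ), and dA = r dr dθ.

Under the substitution, the integrand becomes 28/(r^2 + 1), so

    ∬_D (28/(x^2 + y^2 + 1)) dA = ∫_{0}^{2π} ∫_{0}^{5} (28/(r^2 + 1)) · r dr dθ.

Inner integral (in r): ∫_{0}^{5} (28/(r^2 + 1)) · r dr = log(64509974703297150976).

Outer integral (in θ): ∫_{0}^{2π} (log(64509974703297150976)) dθ = 28π log(26).

Therefore ∬_D (28/(x^2 + y^2 + 1)) dA = 28π log(26).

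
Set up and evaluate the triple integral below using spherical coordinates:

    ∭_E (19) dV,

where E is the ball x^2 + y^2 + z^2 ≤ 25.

In spherical coordinates, x = ρ sin(φ) cos(θ), y = ρ sin(φ) sin(θ), z = ρ cos(φ), and dV = ρ^2 sin(φ) dρ dφ dθ.

The integrand becomes 19, so

    ∭_E (19) dV = ∫_{0}^{2π} ∫_{0}^{π} ∫_{0}^{5} (19) · ρ^2 sin(φ) dρ dφ dθ.

Inner (ρ): 2375sin(φ)/3.
Middle (φ): 4750/3.
Outer (θ): 9500π/3.

Therefore the triple integral equals 9500π/3.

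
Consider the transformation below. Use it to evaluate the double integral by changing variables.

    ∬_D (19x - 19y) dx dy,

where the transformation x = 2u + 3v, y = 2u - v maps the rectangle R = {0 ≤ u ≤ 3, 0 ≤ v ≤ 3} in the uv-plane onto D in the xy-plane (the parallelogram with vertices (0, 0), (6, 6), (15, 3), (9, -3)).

Compute the Jacobian determinant of (x, y) with respect to (u, v):

    ∂(x,y)/∂(u,v) = | 2  3 | = (2)(-1) - (3)(2) = -8.
                   | 2  -1 |

Its absolute value is |J| = 8 (the area scaling factor).

Substituting x = 2u + 3v, y = 2u - v into the integrand,

    19x - 19y → 76v,

so the integral becomes

    ∬_R (76v) · |J| du dv = ∫_0^3 ∫_0^3 (608v) dv du.

Inner (v): 2736.
Outer (u): 8208.

Therefore ∬_D (19x - 19y) dx dy = 8208.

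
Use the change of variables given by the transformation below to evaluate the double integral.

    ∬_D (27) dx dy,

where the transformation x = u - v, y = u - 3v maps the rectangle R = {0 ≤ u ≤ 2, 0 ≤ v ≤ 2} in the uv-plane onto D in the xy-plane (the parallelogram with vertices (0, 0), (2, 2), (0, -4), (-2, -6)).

Compute the Jacobian determinant of (x, y) with respect to (u, v):

    ∂(x,y)/∂(u,v) = | 1  -1 | = (1)(-3) - (-1)(1) = -2.
                   | 1  -3 |

Its absolute value is |J| = 2 (the area scaling factor).

Substituting x = u - v, y = u - 3v into the integrand,

    27 → 27,

so the integral becomes

    ∬_R (27) · |J| du dv = ∫_0^2 ∫_0^2 (54) dv du.

Inner (v): 108.
Outer (u): 216.

Therefore ∬_D (27) dx dy = 216.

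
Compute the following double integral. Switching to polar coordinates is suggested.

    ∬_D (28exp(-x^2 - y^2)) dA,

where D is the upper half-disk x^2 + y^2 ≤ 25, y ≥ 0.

The region D is 0 ≤ r ≤ 5, 0 ≤ θ ≤ π in polar coordinates, where x = r cos(θ), y = r sin(θ), and dA = r dr dθ.

Under the substitution, the integrand becomes 28exp(-r^2), so

    ∬_D (28exp(-x^2 - y^2)) dA = ∫_{0}^{π} ∫_{0}^{5} (28exp(-r^2)) · r dr dθ.

Inner integral (in r): ∫_{0}^{5} (28exp(-r^2)) · r dr = 14 - 14exp(-25).

Outer integral (in θ): ∫_{0}^{π} (14 - 14exp(-25)) dθ = -14π exp(-25) + 14π.

Therefore ∬_D (28exp(-x^2 - y^2)) dA = -14π exp(-25) + 14π.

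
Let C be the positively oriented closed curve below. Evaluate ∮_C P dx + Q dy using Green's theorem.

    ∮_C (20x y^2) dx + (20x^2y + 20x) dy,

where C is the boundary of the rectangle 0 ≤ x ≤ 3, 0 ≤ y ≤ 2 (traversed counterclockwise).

Green's theorem converts the closed line integral into a double integral over the enclosed region D:

    ∮_C P dx + Q dy = ∬_D (∂Q/∂x - ∂P/∂y) dA.

Here P = 20x y^2, Q = 20x^2y + 20x, so

    ∂Q/∂x = 40x y + 20,    ∂P/∂y = 40x y,
    ∂Q/∂x - ∂P/∂y = 20.

D is the region 0 ≤ x ≤ 3, 0 ≤ y ≤ 2. Evaluating the double integral:

    ∬_D (20) dA = ∫_0^{3} ∫_0^{2} (20) dy dx.

Inner (y from 0 to 2): 40.
Outer (x from 0 to 3): 120.

Therefore ∮_C P dx + Q dy = 120.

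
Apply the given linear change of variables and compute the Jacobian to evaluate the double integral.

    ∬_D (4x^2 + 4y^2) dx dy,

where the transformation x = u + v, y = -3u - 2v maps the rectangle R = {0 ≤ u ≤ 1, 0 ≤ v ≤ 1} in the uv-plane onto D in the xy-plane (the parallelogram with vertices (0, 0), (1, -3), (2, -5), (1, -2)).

Compute the Jacobian determinant of (x, y) with respect to (u, v):

    ∂(x,y)/∂(u,v) = | 1  1 | = (1)(-2) - (1)(-3) = 1.
                   | -3  -2 |

Its absolute value is |J| = 1 (the area scaling factor).

Substituting x = u + v, y = -3u - 2v into the integrand,

    4x^2 + 4y^2 → 40u^2 + 56u v + 20v^2,

so the integral becomes

    ∬_R (40u^2 + 56u v + 20v^2) · |J| du dv = ∫_0^1 ∫_0^1 (40u^2 + 56u v + 20v^2) dv du.

Inner (v): 40u^2 + 28u + 20/3.
Outer (u): 34.

Therefore ∬_D (4x^2 + 4y^2) dx dy = 34.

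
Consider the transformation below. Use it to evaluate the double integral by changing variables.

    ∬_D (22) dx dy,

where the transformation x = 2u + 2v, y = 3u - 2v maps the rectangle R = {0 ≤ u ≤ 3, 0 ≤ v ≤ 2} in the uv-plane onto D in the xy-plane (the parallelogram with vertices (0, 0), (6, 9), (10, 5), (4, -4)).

Compute the Jacobian determinant of (x, y) with respect to (u, v):

    ∂(x,y)/∂(u,v) = | 2  2 | = (2)(-2) - (2)(3) = -10.
                   | 3  -2 |

Its absolute value is |J| = 10 (the area scaling factor).

Substituting x = 2u + 2v, y = 3u - 2v into the integrand,

    22 → 22,

so the integral becomes

    ∬_R (22) · |J| du dv = ∫_0^3 ∫_0^2 (220) dv du.

Inner (v): 440.
Outer (u): 1320.

Therefore ∬_D (22) dx dy = 1320.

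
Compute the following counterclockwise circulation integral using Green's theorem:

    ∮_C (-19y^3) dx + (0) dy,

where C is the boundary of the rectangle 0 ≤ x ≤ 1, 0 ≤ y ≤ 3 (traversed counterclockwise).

Green's theorem converts the closed line integral into a double integral over the enclosed region D:

    ∮_C P dx + Q dy = ∬_D (∂Q/∂x - ∂P/∂y) dA.

Here P = -19y^3, Q = 0, so

    ∂Q/∂x = 0,    ∂P/∂y = -57y^2,
    ∂Q/∂x - ∂P/∂y = 57y^2.

D is the region 0 ≤ x ≤ 1, 0 ≤ y ≤ 3. Evaluating the double integral:

    ∬_D (57y^2) dA = ∫_0^{1} ∫_0^{3} (57y^2) dy dx.

Inner (y from 0 to 3): 513.
Outer (x from 0 to 1): 513.

Therefore ∮_C P dx + Q dy = 513.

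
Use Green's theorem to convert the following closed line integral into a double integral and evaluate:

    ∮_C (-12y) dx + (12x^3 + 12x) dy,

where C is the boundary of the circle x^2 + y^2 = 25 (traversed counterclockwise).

Green's theorem converts the closed line integral into a double integral over the enclosed region D:

    ∮_C P dx + Q dy = ∬_D (∂Q/∂x - ∂P/∂y) dA.

Here P = -12y, Q = 12x^3 + 12x, so

    ∂Q/∂x = 36x^2 + 12,    ∂P/∂y = -12,
    ∂Q/∂x - ∂P/∂y = 36x^2 + 24.

D is the region x^2 + y^2 ≤ 25. Evaluating the double integral:

In polar coordinates (x = r cos θ, y = r sin θ, dA = r dr dθ) the integrand becomes 36r^2cos(θ)^2 + 24, so

    ∬_D (36x^2 + 24) dA = ∫_0^{2π} ∫_0^{5} (36r^2cos(θ)^2 + 24) · r dr dθ.

Inner (r from 0 to 5): 5625cos(θ)^2 + 300.
Outer (θ from 0 to 2π): 6225π.

Therefore ∮_C P dx + Q dy = 6225π.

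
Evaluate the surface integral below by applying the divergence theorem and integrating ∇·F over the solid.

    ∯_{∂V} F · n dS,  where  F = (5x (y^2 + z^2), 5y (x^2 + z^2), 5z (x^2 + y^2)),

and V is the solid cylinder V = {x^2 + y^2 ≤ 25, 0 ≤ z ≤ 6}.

By the divergence theorem,

    ∯_{∂V} F · n dS = ∭_V (∇ · F) dV.

Compute the divergence:
    ∇ · F = ∂F_x/∂x + ∂F_y/∂y + ∂F_z/∂z = 5y^2 + 5z^2 + 5x^2 + 5z^2 + 5x^2 + 5y^2 = 10x^2 + 10y^2 + 10z^2.

In cylindrical coordinates, x = r cos(θ), y = r sin(θ), z = z, dV = r dr dθ dz, with 0 ≤ r ≤ 5, 0 ≤ θ ≤ 2π, 0 ≤ z ≤ 6.

The integrand, after substitution and multiplying by the volume element, becomes (10r^2 + 10z^2) · r, so

    ∭_V (∇·F) dV = ∫_0^{2π} ∫_0^{5} ∫_0^{6} (10r^2 + 10z^2) · r dz dr dθ.

Inner (z from 0 to 6): 60r (r^2 + 12).
Middle (r from 0 to 5): 18375.
Outer (θ from 0 to 2π): 36750π.

Therefore ∯_{∂V} F · n dS = 36750π.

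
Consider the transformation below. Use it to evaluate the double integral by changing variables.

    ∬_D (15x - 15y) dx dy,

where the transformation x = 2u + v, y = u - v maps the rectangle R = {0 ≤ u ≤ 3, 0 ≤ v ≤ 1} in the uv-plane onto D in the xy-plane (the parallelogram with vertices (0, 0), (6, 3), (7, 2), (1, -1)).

Compute the Jacobian determinant of (x, y) with respect to (u, v):

    ∂(x,y)/∂(u,v) = | 2  1 | = (2)(-1) - (1)(1) = -3.
                   | 1  -1 |

Its absolute value is |J| = 3 (the area scaling factor).

Substituting x = 2u + v, y = u - v into the integrand,

    15x - 15y → 15u + 30v,

so the integral becomes

    ∬_R (15u + 30v) · |J| du dv = ∫_0^3 ∫_0^1 (45u + 90v) dv du.

Inner (v): 45u + 45.
Outer (u): 675/2.

Therefore ∬_D (15x - 15y) dx dy = 675/2.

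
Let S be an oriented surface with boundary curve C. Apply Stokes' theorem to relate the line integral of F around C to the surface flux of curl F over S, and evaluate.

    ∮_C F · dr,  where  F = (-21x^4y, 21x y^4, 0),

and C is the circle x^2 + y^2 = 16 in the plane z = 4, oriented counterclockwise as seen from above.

Let S be the flat disk x^2 + y^2 ≤ 16 in the plane z = 4, with upward unit normal n̂ = ẑ. By Stokes' theorem,

    ∮_C F · dr = ∬_S (∇ × F) · n̂ dS = ∬_D (curl F)_z dA,

where D is the disk x^2 + y^2 ≤ 16.

Compute the curl of F = (-21x^4y, 21x y^4, 0):
    (∇ × F)_x = ∂F_z/∂y - ∂F_y/∂z = 0,
    (∇ × F)_y = ∂F_x/∂z - ∂F_z/∂x = 0,
    (∇ × F)_z = ∂F_y/∂x - ∂F_x/∂y = 21x^4 + 21y^4.

On z = 4, (curl F)_z = 21x^4 + 21y^4.

Convert to polar (x = r cos θ, y = r sin θ, dA = r dr dθ); the integrand becomes 21r^4(sin(θ)^4 + cos(θ)^4), so

    ∬_D (curl F)_z dA = ∫_0^{2π} ∫_0^{4} (21r^4(sin(θ)^4 + cos(θ)^4)) · r dr dθ.

Inner (r from 0 to 4): 14336sin(θ)^4 + 14336cos(θ)^4.
Outer (θ from 0 to 2π): 21504π.

Therefore ∮_C F · dr = 21504π.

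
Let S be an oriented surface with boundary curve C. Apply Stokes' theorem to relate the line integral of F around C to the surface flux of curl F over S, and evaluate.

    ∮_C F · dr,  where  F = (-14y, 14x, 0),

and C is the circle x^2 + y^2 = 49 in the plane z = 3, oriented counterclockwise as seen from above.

Let S be the flat disk x^2 + y^2 ≤ 49 in the plane z = 3, with upward unit normal n̂ = ẑ. By Stokes' theorem,

    ∮_C F · dr = ∬_S (∇ × F) · n̂ dS = ∬_D (curl F)_z dA,

where D is the disk x^2 + y^2 ≤ 49.

Compute the curl of F = (-14y, 14x, 0):
    (∇ × F)_x = ∂F_z/∂y - ∂F_y/∂z = 0,
    (∇ × F)_y = ∂F_x/∂z - ∂F_z/∂x = 0,
    (∇ × F)_z = ∂F_y/∂x - ∂F_x/∂y = 28.

On z = 3, (curl F)_z = 28.

Convert to polar (x = r cos θ, y = r sin θ, dA = r dr dθ); the integrand becomes 28, so

    ∬_D (curl F)_z dA = ∫_0^{2π} ∫_0^{7} (28) · r dr dθ.

Inner (r from 0 to 7): 686.
Outer (θ from 0 to 2π): 1372π.

Therefore ∮_C F · dr = 1372π.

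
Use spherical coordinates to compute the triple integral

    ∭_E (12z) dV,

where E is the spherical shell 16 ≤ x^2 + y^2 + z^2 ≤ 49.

In spherical coordinates, x = ρ sin(φ) cos(θ), y = ρ sin(φ) sin(θ), z = ρ cos(φ), and dV = ρ^2 sin(φ) dρ dφ dθ.

The integrand becomes 12ρ cos(φ), so

    ∭_E (12z) dV = ∫_{0}^{2π} ∫_{0}^{π} ∫_{4}^{7} (12ρ cos(φ)) · ρ^2 sin(φ) dρ dφ dθ.

Inner (ρ): 6435sin(2φ)/2.
Middle (φ): 0.
Outer (θ): 0.

Therefore the triple integral equals 0.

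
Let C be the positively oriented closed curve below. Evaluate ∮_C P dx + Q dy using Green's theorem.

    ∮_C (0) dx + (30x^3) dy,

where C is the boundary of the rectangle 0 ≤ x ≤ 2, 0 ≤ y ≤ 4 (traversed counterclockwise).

Green's theorem converts the closed line integral into a double integral over the enclosed region D:

    ∮_C P dx + Q dy = ∬_D (∂Q/∂x - ∂P/∂y) dA.

Here P = 0, Q = 30x^3, so

    ∂Q/∂x = 90x^2,    ∂P/∂y = 0,
    ∂Q/∂x - ∂P/∂y = 90x^2.

D is the region 0 ≤ x ≤ 2, 0 ≤ y ≤ 4. Evaluating the double integral:

    ∬_D (90x^2) dA = ∫_0^{2} ∫_0^{4} (90x^2) dy dx.

Inner (y from 0 to 4): 360x^2.
Outer (x from 0 to 2): 960.

Therefore ∮_C P dx + Q dy = 960.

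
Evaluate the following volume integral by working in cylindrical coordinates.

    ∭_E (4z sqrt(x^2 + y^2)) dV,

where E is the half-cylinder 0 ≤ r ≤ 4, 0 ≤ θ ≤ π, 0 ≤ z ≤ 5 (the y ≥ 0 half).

In cylindrical coordinates, x = r cos(θ), y = r sin(θ), z = z, and dV = r dr dθ dz.

The integrand becomes 4r z, so

    ∭_E (4z sqrt(x^2 + y^2)) dV = ∫_{0}^{π} ∫_{0}^{4} ∫_{0}^{5} (4r z) · r dz dr dθ.

Inner (z): 50r^2.
Middle (r from 0 to 4): 3200/3.
Outer (θ): 3200π/3.

Therefore the triple integral equals 3200π/3.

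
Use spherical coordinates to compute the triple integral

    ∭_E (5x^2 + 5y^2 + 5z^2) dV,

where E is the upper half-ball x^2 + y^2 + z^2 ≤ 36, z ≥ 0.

In spherical coordinates, x = ρ sin(φ) cos(θ), y = ρ sin(φ) sin(θ), z = ρ cos(φ), and dV = ρ^2 sin(φ) dρ dφ dθ.

The integrand becomes 5ρ^2, so

    ∭_E (5x^2 + 5y^2 + 5z^2) dV = ∫_{0}^{2π} ∫_{0}^{π/2} ∫_{0}^{6} (5ρ^2) · ρ^2 sin(φ) dρ dφ dθ.

Inner (ρ): 7776sin(φ).
Middle (φ): 7776.
Outer (θ): 15552π.

Therefore the triple integral equals 15552π.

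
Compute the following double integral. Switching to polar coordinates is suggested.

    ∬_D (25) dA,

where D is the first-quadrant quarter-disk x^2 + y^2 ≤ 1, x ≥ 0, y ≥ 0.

The region D is 0 ≤ r ≤ 1, 0 ≤ θ ≤ π/2 in polar coordinates, where x = r cos(θ), y = r sin(θ), and dA = r dr dθ.

Under the substitution, the integrand becomes 25, so

    ∬_D (25) dA = ∫_{0}^{π/2} ∫_{0}^{1} (25) · r dr dθ.

Inner integral (in r): ∫_{0}^{1} (25) · r dr = 25/2.

Outer integral (in θ): ∫_{0}^{π/2} (25/2) dθ = 25π/4.

Therefore ∬_D (25) dA = 25π/4.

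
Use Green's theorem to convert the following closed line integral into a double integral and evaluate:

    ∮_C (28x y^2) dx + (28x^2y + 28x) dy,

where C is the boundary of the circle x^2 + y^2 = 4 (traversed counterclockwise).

Green's theorem converts the closed line integral into a double integral over the enclosed region D:

    ∮_C P dx + Q dy = ∬_D (∂Q/∂x - ∂P/∂y) dA.

Here P = 28x y^2, Q = 28x^2y + 28x, so

    ∂Q/∂x = 56x y + 28,    ∂P/∂y = 56x y,
    ∂Q/∂x - ∂P/∂y = 28.

D is the region x^2 + y^2 ≤ 4. Evaluating the double integral:

In polar coordinates (x = r cos θ, y = r sin θ, dA = r dr dθ) the integrand becomes 28, so

    ∬_D (28) dA = ∫_0^{2π} ∫_0^{2} (28) · r dr dθ.

Inner (r from 0 to 2): 56.
Outer (θ from 0 to 2π): 112π.

Therefore ∮_C P dx + Q dy = 112π.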